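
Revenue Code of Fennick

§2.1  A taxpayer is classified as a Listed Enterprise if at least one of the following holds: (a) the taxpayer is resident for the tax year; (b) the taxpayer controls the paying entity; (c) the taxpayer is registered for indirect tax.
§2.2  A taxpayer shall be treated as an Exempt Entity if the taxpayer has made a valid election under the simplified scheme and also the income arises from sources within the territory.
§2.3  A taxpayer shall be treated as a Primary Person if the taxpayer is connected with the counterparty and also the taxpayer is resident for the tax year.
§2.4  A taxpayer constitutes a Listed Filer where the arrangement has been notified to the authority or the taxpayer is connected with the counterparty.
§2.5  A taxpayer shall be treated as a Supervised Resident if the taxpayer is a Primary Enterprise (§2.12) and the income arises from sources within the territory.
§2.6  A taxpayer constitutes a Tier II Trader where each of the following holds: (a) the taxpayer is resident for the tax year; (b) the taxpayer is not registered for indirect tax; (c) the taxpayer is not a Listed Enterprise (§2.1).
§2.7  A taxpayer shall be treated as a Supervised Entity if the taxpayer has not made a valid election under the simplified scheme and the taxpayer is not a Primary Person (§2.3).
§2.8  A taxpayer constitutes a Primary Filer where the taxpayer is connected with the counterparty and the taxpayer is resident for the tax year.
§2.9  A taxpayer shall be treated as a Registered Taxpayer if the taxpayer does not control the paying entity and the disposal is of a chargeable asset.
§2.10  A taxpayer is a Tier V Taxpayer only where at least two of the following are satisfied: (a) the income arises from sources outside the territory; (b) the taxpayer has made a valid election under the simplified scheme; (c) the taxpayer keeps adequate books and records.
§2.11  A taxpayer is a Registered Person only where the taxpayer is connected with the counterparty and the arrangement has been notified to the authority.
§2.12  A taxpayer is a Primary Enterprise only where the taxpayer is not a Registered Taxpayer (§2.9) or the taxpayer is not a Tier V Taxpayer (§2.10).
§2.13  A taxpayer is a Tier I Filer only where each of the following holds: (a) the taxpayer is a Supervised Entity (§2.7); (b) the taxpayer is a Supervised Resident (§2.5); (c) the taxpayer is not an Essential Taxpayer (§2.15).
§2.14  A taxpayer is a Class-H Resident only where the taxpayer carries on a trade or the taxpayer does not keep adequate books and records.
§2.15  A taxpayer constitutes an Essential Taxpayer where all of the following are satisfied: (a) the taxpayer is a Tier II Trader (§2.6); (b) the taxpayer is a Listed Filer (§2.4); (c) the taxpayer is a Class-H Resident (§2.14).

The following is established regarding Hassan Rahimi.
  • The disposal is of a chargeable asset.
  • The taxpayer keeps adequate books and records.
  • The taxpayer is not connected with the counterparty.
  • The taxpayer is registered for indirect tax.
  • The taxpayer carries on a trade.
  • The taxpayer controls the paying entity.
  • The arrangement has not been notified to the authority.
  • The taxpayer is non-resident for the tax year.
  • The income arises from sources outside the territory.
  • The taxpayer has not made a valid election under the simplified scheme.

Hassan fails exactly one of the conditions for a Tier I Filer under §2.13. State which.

§2.3 — Primary Person: [the taxpayer is connected with the counterparty? no] AND [the taxpayer is resident for the tax year? no] → not satisfied.
§2.7 — Supervised Entity: [the taxpayer has not made a valid election under the simplified scheme? yes] AND [not a Primary Person (§2.3)? yes] → satisfied.
§2.9 — Registered Taxpayer: [the taxpayer does not control the paying entity? no] AND [the disposal is of a chargeable asset? yes] → not satisfied.
§2.10 — Tier V Taxpayer: the income arises from sources outside the territory? yes; the taxpayer has made a valid election under the simplified scheme? no; the taxpayer keeps adequate books and records? yes — 2 of 3 hold (need ≥2) → satisfied.
§2.12 — Primary Enterprise: [not a Registered Taxpayer (§2.9)? yes] OR [not a Tier V Taxpayer (§2.10)? no] → satisfied.
§2.5 — Supervised Resident: [Primary Enterprise (§2.12)? yes] AND [the income arises from sources within the territory? no] → not satisfied.
§2.1 — Listed Enterprise: [the taxpayer is resident for the tax year? no] OR [the taxpayer controls the paying entity? yes] OR [the taxpayer is registered for indirect tax? yes] → satisfied.
§2.6 — Tier II Trader: [the taxpayer is resident for the tax year? no] AND [the taxpayer is not registered for indirect tax? no] AND [not a Listed Enterprise (§2.1)? no] → not satisfied.
§2.4 — Listed Filer: [the arrangement has been notified to the authority? no] OR [the taxpayer is connected with the counterparty? no] → not satisfied.
§2.14 — Class-H Resident: [the taxpayer carries on a trade? yes] OR [the taxpayer does not keep adequate books and records? no] → satisfied.
§2.15 — Essential Taxpayer: [Tier II Trader (§2.6)? no] AND [Listed Filer (§2.4)? no] AND [Class-H Resident (§2.14)? yes] → not satisfied.
§2.13 — Tier I Filer: [Supervised Entity (§2.7)? yes] AND [Supervised Resident (§2.5)? no] AND [not an Essential Taxpayer (§2.15)? yes] → not satisfied.

Supervised Resident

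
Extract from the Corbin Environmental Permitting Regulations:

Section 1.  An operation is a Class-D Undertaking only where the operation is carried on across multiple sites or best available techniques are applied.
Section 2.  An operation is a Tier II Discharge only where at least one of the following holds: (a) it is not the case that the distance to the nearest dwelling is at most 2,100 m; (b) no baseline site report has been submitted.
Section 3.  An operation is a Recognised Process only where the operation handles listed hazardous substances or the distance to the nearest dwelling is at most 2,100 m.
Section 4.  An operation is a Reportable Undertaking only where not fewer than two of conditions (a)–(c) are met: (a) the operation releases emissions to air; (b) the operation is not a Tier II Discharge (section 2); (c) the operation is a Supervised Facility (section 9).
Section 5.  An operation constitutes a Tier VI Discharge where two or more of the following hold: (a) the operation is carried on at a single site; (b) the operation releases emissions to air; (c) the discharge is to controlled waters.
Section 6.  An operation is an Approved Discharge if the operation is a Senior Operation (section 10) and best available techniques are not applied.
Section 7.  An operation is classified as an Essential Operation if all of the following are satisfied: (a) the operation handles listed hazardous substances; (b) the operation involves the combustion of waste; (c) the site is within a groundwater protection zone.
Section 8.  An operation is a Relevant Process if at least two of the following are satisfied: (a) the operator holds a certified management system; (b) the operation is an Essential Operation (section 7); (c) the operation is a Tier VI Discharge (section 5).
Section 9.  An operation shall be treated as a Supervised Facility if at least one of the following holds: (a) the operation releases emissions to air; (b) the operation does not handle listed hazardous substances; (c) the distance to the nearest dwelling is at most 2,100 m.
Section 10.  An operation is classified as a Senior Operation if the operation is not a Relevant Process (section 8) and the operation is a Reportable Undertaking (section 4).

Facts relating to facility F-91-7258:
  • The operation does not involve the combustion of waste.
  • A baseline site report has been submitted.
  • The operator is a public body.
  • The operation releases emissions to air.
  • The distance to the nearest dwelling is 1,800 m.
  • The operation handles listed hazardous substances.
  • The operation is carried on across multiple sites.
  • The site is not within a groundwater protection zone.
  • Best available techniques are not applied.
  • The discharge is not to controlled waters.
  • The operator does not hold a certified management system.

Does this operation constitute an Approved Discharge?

Under section 7: the operation handles listed hazardous substances? yes; and the operation involves the combustion of waste? no; and the site is within a groundwater protection zone? no. So the operation is not an Essential Operation.
Under section 5: the operation is carried on at a single site? no; the operation releases emissions to air? yes; the discharge is to controlled waters? no — 1 of 3 hold (need ≥2) → not satisfied.
Under section 8: the operator holds a certified management system? no; Essential Operation (section 7)? no; Tier VI Discharge (section 5)? no — 0 of 3 hold (need ≥2) → not satisfied.
Under section 2: distance to the nearest dwelling: 1,800 m ≤ 2,100 m? yes, so negated condition no; or no baseline site report has been submitted? no. So the operation is not a Tier II Discharge.
Under section 9: the operation releases emissions to air? yes; or the operation does not handle listed hazardous substances? no; or distance to the nearest dwelling: 1,800 m ≤ 2,100 m? yes. So the operation is a Supervised Facility.
Under section 4: the operation releases emissions to air? yes; not a Tier II Discharge (section 2)? yes; Supervised Facility (section 9)? yes — 3 of 3 hold (need ≥2) → satisfied.
Under section 10: not a Relevant Process (section 8)? yes; and Reportable Undertaking (section 4)? yes. So the operation is a Senior Operation.
Under section 6: Senior Operation (section 10)? yes; and best available techniques are not applied? yes. So the operation is an Approved Discharge.

Yes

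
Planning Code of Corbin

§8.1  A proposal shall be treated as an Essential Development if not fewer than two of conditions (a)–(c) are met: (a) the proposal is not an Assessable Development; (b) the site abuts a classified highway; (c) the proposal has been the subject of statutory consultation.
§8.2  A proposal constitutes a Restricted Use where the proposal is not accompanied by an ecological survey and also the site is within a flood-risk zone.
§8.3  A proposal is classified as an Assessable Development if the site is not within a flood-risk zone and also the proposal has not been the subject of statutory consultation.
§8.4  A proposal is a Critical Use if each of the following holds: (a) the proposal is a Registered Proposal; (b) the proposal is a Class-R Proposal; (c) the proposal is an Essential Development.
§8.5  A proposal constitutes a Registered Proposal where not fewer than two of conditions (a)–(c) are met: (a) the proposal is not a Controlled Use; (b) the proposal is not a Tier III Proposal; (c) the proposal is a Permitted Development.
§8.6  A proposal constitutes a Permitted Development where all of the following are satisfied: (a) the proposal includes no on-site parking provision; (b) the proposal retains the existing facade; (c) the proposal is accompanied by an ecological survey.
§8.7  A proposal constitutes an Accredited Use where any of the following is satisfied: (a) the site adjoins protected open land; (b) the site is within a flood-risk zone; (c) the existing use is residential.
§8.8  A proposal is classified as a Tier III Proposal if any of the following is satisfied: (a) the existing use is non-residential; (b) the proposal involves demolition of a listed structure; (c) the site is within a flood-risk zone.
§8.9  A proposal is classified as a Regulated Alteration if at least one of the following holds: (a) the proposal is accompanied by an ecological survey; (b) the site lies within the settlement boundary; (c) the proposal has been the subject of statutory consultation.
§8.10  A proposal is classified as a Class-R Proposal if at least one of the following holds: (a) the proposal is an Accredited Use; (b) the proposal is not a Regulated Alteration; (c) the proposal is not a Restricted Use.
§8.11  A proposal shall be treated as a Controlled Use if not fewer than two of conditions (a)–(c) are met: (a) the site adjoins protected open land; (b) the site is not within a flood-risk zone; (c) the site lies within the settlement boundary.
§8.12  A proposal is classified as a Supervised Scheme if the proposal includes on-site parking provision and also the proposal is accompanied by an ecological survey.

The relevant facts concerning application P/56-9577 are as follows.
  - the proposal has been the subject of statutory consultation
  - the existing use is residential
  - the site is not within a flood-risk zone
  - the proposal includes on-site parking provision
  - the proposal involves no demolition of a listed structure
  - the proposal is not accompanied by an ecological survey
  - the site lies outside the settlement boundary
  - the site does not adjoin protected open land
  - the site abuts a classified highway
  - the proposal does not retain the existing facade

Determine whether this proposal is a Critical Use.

§8.11 — Controlled Use: the site adjoins protected open land? no; the site is not within a flood-risk zone? yes; the site lies within the settlement boundary? no — 1 of 3 hold (need ≥2) → not satisfied.
§8.8 — Tier III Proposal: [the existing use is non-residential? no] OR [the proposal involves demolition of a listed structure? no] OR [the site is within a flood-risk zone? no] → not satisfied.
§8.6 — Permitted Development: [the proposal includes no on-site parking provision? no] AND [the proposal retains the existing facade? no] AND [the proposal is accompanied by an ecological survey? no] → not satisfied.
§8.5 — Registered Proposal: not a Controlled Use (§8.11)? yes; not a Tier III Proposal (§8.8)? yes; Permitted Development (§8.6)? no — 2 of 3 hold (need ≥2) → satisfied.
§8.7 — Accredited Use: [the site adjoins protected open land? no] OR [the site is within a flood-risk zone? no] OR [the existing use is residential? yes] → satisfied.
§8.9 — Regulated Alteration: [the proposal is accompanied by an ecological survey? no] OR [the site lies within the settlement boundary? no] OR [the proposal has been the subject of statutory consultation? yes] → satisfied.
§8.2 — Restricted Use: [the proposal is not accompanied by an ecological survey? yes] AND [the site is within a flood-risk zone? no] → not satisfied.
§8.10 — Class-R Proposal: [Accredited Use (§8.7)? yes] OR [not a Regulated Alteration (§8.9)? no] OR [not a Restricted Use (§8.2)? yes] → satisfied.
§8.3 — Assessable Development: [the site is not within a flood-risk zone? yes] AND [the proposal has not been the subject of statutory consultation? no] → not satisfied.
§8.1 — Essential Development: not an Assessable Development (§8.3)? yes; the site abuts a classified highway? yes; the proposal has been the subject of statutory consultation? yes — 3 of 3 hold (need ≥2) → satisfied.
§8.4 — Critical Use: [Registered Proposal (§8.5)? yes] AND [Class-R Proposal (§8.10)? yes] AND [Essential Development (§8.1)? yes] → satisfied.

Yes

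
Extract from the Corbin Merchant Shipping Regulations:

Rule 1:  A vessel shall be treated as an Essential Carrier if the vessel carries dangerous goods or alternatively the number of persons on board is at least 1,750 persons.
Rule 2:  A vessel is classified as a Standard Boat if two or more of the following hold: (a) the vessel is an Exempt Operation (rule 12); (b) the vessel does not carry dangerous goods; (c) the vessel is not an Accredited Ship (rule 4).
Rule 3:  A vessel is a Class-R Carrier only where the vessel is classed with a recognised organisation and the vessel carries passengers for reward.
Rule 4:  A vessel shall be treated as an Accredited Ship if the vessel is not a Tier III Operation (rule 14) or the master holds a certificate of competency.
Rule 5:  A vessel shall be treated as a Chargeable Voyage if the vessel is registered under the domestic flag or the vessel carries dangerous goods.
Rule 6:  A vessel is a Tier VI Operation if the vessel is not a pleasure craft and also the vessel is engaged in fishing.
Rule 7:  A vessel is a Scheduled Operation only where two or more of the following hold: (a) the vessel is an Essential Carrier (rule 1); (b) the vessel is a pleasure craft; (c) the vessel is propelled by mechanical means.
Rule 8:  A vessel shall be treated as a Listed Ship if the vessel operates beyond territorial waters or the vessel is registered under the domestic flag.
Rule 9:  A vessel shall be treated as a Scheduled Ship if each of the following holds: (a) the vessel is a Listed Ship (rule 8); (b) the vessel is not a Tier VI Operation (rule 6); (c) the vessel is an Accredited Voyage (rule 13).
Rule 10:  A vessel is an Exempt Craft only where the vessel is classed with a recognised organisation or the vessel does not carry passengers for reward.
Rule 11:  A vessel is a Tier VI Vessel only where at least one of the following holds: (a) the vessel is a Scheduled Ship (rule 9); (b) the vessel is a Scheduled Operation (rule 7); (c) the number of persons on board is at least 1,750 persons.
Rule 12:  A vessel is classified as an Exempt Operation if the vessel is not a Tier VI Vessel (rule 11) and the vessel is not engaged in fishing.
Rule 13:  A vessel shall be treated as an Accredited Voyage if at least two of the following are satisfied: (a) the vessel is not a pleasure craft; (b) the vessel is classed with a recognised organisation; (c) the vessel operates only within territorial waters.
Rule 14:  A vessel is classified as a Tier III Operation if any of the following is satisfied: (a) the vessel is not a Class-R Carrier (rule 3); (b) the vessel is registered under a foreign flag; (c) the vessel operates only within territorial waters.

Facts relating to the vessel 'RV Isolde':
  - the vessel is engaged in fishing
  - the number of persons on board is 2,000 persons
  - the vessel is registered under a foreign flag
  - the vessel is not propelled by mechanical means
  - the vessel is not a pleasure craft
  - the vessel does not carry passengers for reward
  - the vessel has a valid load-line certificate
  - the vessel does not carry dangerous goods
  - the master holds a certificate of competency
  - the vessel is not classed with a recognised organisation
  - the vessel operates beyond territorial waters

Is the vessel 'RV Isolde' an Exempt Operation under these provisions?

No

rule 8 — Listed Ship: [the vessel operates beyond territorial waters? yes] OR [the vessel is registered under the domestic flag? no] → satisfied.
rule 6 — Tier VI Operation: [the vessel is not a pleasure craft? yes] AND [the vessel is engaged in fishing? yes] → satisfied.
rule 13 — Accredited Voyage: the vessel is not a pleasure craft? yes; the vessel is classed with a recognised organisation? no; the vessel operates only within territorial waters? no — 1 of 3 hold (need ≥2) → not satisfied.
rule 9 — Scheduled Ship: [Listed Ship (rule 8)? yes] AND [not a Tier VI Operation (rule 6)? no] AND [Accredited Voyage (rule 13)? no] → not satisfied.
rule 1 — Essential Carrier: [the vessel carries dangerous goods? no] OR [number of persons on board: 2,000 persons ≥ 1,750 persons? yes] → satisfied.
rule 7 — Scheduled Operation: Essential Carrier (rule 1)? yes; the vessel is a pleasure craft? no; the vessel is propelled by mechanical means? no — 1 of 3 hold (need ≥2) → not satisfied.
rule 11 — Tier VI Vessel: [Scheduled Ship (rule 9)? no] OR [Scheduled Operation (rule 7)? no] OR [number of persons on board: 2,000 persons ≥ 1,750 persons? yes] → satisfied.
rule 12 — Exempt Operation: [not a Tier VI Vessel (rule 11)? no] AND [the vessel is not engaged in fishing? no] → not satisfied.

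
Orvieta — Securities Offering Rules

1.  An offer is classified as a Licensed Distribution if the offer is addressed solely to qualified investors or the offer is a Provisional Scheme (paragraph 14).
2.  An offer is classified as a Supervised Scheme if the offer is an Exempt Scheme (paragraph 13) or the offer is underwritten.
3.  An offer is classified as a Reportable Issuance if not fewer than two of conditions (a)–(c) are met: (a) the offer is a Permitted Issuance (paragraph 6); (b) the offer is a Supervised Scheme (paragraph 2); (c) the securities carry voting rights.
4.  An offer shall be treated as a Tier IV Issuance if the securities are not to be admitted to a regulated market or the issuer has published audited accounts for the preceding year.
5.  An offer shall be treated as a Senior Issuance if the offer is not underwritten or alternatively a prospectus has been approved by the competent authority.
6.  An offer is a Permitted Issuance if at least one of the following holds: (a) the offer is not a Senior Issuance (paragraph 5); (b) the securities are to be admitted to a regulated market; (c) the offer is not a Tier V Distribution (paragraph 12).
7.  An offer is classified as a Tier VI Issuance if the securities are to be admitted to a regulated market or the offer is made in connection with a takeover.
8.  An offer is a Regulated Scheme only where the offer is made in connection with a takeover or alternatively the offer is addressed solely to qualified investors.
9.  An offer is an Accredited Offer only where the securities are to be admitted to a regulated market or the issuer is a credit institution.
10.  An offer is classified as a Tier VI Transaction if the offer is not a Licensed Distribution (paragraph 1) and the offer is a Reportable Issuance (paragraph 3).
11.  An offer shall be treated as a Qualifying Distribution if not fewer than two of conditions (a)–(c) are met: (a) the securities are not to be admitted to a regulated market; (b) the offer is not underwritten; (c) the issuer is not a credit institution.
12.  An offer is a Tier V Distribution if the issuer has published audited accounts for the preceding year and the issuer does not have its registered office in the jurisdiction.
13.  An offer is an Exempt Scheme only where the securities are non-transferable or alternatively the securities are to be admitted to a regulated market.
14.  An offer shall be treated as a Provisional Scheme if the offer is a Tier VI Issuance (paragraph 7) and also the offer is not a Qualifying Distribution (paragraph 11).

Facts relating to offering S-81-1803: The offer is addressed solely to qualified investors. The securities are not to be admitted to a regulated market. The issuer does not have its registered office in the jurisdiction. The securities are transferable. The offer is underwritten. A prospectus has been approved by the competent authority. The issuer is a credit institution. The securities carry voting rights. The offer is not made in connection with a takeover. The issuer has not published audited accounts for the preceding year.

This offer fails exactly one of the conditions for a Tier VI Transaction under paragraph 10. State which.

Licensed Distribution

paragraph 7 — Tier VI Issuance: [the securities are to be admitted to a regulated market? no] OR [the offer is made in connection with a takeover? no] → not satisfied.
paragraph 11 — Qualifying Distribution: the securities are not to be admitted to a regulated market? yes; the offer is not underwritten? no; the issuer is not a credit institution? no — 1 of 3 hold (need ≥2) → not satisfied.
paragraph 14 — Provisional Scheme: [Tier VI Issuance (paragraph 7)? no] AND [not a Qualifying Distribution (paragraph 11)? yes] → not satisfied.
paragraph 1 — Licensed Distribution: [the offer is addressed solely to qualified investors? yes] OR [Provisional Scheme (paragraph 14)? no] → satisfied.
paragraph 5 — Senior Issuance: [the offer is not underwritten? no] OR [a prospectus has been approved by the competent authority? yes] → satisfied.
paragraph 12 — Tier V Distribution: [the issuer has published audited accounts for the preceding year? no] AND [the issuer does not have its registered office in the jurisdiction? yes] → not satisfied.
paragraph 6 — Permitted Issuance: [not a Senior Issuance (paragraph 5)? no] OR [the securities are to be admitted to a regulated market? no] OR [not a Tier V Distribution (paragraph 12)? yes] → satisfied.
paragraph 13 — Exempt Scheme: [the securities are non-transferable? no] OR [the securities are to be admitted to a regulated market? no] → not satisfied.
paragraph 2 — Supervised Scheme: [Exempt Scheme (paragraph 13)? no] OR [the offer is underwritten? yes] → satisfied.
paragraph 3 — Reportable Issuance: Permitted Issuance (paragraph 6)? yes; Supervised Scheme (paragraph 2)? yes; the securities carry voting rights? yes — 3 of 3 hold (need ≥2) → satisfied.
paragraph 10 — Tier VI Transaction: [not a Licensed Distribution (paragraph 1)? no] AND [Reportable Issuance (paragraph 3)? yes] → not satisfied.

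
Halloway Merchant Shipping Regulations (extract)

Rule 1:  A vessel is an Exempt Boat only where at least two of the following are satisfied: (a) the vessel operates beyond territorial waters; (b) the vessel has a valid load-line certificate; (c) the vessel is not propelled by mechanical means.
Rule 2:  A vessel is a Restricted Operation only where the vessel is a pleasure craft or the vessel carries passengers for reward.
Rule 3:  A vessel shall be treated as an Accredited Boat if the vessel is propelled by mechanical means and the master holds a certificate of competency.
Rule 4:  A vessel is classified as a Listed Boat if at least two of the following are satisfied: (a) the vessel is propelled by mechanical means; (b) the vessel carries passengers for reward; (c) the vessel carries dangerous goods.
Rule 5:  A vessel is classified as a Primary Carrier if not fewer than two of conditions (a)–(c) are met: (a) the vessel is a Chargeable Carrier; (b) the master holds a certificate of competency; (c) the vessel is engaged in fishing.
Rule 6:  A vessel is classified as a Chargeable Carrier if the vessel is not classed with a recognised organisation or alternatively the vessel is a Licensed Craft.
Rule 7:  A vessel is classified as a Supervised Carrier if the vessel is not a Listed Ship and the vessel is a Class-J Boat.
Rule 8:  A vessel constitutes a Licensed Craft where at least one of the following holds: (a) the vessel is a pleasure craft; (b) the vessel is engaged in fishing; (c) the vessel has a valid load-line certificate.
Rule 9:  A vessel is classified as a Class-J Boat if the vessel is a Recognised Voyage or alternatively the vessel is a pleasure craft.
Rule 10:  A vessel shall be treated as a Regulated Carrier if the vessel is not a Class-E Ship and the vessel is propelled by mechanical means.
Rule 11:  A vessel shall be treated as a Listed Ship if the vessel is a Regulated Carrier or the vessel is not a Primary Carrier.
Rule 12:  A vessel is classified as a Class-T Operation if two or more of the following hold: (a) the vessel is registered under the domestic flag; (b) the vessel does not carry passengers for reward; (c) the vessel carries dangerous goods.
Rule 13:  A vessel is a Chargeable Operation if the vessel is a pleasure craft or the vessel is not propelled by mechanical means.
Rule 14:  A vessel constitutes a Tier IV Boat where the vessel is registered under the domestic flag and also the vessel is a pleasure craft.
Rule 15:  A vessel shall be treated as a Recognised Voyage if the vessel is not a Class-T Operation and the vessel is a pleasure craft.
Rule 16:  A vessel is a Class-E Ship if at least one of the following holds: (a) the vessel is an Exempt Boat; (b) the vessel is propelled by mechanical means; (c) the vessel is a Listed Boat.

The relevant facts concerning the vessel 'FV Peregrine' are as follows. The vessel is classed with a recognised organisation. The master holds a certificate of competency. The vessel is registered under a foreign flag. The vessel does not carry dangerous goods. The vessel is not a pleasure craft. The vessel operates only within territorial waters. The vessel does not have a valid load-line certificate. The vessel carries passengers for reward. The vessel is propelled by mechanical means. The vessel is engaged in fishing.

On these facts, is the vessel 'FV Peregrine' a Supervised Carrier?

No

Under rule 1: the vessel operates beyond territorial waters? no; the vessel has a valid load-line certificate? no; the vessel is not propelled by mechanical means? no — 0 of 3 hold (need ≥2) → not satisfied.
Under rule 4: the vessel is propelled by mechanical means? yes; the vessel carries passengers for reward? yes; the vessel carries dangerous goods? no — 2 of 3 hold (need ≥2) → satisfied.
Under rule 16: Exempt Boat (rule 1)? no; or the vessel is propelled by mechanical means? yes; or Listed Boat (rule 4)? yes. So the vessel is a Class-E Ship.
Under rule 10: not a Class-E Ship (rule 16)? no; and the vessel is propelled by mechanical means? yes. So the vessel is not a Regulated Carrier.
Under rule 8: the vessel is a pleasure craft? no; or the vessel is engaged in fishing? yes; or the vessel has a valid load-line certificate? no. So the vessel is a Licensed Craft.
Under rule 6: the vessel is not classed with a recognised organisation? no; or Licensed Craft (rule 8)? yes. So the vessel is a Chargeable Carrier.
Under rule 5: Chargeable Carrier (rule 6)? yes; the master holds a certificate of competency? yes; the vessel is engaged in fishing? yes — 3 of 3 hold (need ≥2) → satisfied.
Under rule 11: Regulated Carrier (rule 10)? no; or not a Primary Carrier (rule 5)? no. So the vessel is not a Listed Ship.
Under rule 12: the vessel is registered under the domestic flag? no; the vessel does not carry passengers for reward? no; the vessel carries dangerous goods? no — 0 of 3 hold (need ≥2) → not satisfied.
Under rule 15: not a Class-T Operation (rule 12)? yes; and the vessel is a pleasure craft? no. So the vessel is not a Recognised Voyage.
Under rule 9: Recognised Voyage (rule 15)? no; or the vessel is a pleasure craft? no. So the vessel is not a Class-J Boat.
Under rule 7: not a Listed Ship (rule 11)? yes; and Class-J Boat (rule 9)? no. So the vessel is not a Supervised Carrier.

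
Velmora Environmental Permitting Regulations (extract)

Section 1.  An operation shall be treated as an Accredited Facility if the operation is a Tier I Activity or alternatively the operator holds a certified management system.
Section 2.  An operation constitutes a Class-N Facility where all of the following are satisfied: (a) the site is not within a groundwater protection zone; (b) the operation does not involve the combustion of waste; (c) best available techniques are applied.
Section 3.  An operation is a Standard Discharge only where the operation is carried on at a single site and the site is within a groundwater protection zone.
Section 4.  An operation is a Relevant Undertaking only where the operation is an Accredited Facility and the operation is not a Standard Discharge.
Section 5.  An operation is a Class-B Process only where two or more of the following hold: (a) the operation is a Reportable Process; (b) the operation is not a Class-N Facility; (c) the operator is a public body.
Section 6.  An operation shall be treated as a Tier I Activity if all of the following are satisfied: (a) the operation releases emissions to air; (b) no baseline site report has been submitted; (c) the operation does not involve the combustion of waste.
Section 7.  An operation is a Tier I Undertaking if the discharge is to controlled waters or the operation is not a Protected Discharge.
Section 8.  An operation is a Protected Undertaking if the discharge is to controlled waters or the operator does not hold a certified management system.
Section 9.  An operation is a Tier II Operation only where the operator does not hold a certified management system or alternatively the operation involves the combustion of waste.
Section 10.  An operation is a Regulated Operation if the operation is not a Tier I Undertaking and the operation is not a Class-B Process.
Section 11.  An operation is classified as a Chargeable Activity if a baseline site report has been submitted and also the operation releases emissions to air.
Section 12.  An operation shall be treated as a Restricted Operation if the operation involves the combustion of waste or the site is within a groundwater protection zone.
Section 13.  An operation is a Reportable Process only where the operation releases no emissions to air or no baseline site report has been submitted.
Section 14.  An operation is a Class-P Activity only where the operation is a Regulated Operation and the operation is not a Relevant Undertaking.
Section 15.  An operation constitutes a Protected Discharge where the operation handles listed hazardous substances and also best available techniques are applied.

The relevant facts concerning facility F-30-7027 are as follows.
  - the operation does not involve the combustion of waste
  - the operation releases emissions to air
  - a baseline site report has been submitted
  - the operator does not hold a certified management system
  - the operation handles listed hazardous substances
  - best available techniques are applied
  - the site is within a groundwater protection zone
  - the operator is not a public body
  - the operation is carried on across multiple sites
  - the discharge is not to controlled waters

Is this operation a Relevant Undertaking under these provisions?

section 6 — Tier I Activity: [the operation releases emissions to air? yes] AND [no baseline site report has been submitted? no] AND [the operation does not involve the combustion of waste? yes] → not satisfied.
section 1 — Accredited Facility: [Tier I Activity (section 6)? no] OR [the operator holds a certified management system? no] → not satisfied.
section 3 — Standard Discharge: [the operation is carried on at a single site? no] AND [the site is within a groundwater protection zone? yes] → not satisfied.
section 4 — Relevant Undertaking: [Accredited Facility (section 1)? no] AND [not a Standard Discharge (section 3)? yes] → not satisfied.

No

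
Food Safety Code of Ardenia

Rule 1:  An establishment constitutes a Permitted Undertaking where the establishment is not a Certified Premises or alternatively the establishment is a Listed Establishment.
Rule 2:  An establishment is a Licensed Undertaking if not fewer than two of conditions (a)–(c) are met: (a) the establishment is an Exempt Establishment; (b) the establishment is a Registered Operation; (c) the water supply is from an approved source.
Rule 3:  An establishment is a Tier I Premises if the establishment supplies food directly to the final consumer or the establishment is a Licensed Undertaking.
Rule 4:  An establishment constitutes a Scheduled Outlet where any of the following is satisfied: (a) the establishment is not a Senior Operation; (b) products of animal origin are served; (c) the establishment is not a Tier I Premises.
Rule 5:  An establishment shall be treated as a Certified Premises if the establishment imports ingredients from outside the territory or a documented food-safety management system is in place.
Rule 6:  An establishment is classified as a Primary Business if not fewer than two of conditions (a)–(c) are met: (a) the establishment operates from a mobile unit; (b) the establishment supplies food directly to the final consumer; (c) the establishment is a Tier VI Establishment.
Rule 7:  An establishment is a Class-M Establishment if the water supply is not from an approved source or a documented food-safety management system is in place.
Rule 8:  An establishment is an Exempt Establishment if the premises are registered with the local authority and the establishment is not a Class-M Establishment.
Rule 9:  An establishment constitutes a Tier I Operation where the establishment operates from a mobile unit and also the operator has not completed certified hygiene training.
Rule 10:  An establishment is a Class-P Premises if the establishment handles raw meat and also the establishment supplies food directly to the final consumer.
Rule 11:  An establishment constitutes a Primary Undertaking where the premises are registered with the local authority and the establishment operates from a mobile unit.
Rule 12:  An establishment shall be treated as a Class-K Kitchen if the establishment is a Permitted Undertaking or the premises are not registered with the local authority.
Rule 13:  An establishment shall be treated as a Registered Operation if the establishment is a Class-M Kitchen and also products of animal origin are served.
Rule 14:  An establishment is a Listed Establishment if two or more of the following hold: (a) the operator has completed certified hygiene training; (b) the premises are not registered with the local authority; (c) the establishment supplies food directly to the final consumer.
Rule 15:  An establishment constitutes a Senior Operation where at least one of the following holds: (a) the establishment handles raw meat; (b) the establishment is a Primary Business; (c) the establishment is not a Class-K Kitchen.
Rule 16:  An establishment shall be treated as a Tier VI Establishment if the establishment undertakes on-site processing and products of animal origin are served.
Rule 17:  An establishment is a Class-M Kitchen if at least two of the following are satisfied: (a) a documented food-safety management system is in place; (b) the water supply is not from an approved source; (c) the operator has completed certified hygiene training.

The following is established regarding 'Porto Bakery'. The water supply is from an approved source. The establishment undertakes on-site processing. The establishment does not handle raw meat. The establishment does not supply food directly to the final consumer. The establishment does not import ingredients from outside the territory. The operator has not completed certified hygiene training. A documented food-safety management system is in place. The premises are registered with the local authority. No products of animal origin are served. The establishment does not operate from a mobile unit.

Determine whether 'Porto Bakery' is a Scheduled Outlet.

rule 16 — Tier VI Establishment: [the establishment undertakes on-site processing? yes] AND [products of animal origin are served? no] → not satisfied.
rule 6 — Primary Business: the establishment operates from a mobile unit? no; the establishment supplies food directly to the final consumer? no; Tier VI Establishment (rule 16)? no — 0 of 3 hold (need ≥2) → not satisfied.
rule 5 — Certified Premises: [the establishment imports ingredients from outside the territory? no] OR [a documented food-safety management system is in place? yes] → satisfied.
rule 14 — Listed Establishment: the operator has completed certified hygiene training? no; the premises are not registered with the local authority? no; the establishment supplies food directly to the final consumer? no — 0 of 3 hold (need ≥2) → not satisfied.
rule 1 — Permitted Undertaking: [not a Certified Premises (rule 5)? no] OR [Listed Establishment (rule 14)? no] → not satisfied.
rule 12 — Class-K Kitchen: [Permitted Undertaking (rule 1)? no] OR [the premises are not registered with the local authority? no] → not satisfied.
rule 15 — Senior Operation: [the establishment handles raw meat? no] OR [Primary Business (rule 6)? no] OR [not a Class-K Kitchen (rule 12)? yes] → satisfied.
rule 7 — Class-M Establishment: [the water supply is not from an approved source? no] OR [a documented food-safety management system is in place? yes] → satisfied.
rule 8 — Exempt Establishment: [the premises are registered with the local authority? yes] AND [not a Class-M Establishment (rule 7)? no] → not satisfied.
rule 17 — Class-M Kitchen: a documented food-safety management system is in place? yes; the water supply is not from an approved source? no; the operator has completed certified hygiene training? no — 1 of 3 hold (need ≥2) → not satisfied.
rule 13 — Registered Operation: [Class-M Kitchen (rule 17)? no] AND [products of animal origin are served? no] → not satisfied.
rule 2 — Licensed Undertaking: Exempt Establishment (rule 8)? no; Registered Operation (rule 13)? no; the water supply is from an approved source? yes — 1 of 3 hold (need ≥2) → not satisfied.
rule 3 — Tier I Premises: [the establishment supplies food directly to the final consumer? no] OR [Licensed Undertaking (rule 2)? no] → not satisfied.
rule 4 — Scheduled Outlet: [not a Senior Operation (rule 15)? no] OR [products of animal origin are served? no] OR [not a Tier I Premises (rule 3)? yes] → satisfied.

Yes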